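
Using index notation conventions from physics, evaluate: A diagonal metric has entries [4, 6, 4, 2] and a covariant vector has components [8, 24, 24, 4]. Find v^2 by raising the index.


To raise an index with a diagonal metric: v^i = v_i / g_{ii}.
For index 2: v_2 = 24, g_{22} = 6
v^2 = 24 / 6 = 4

4


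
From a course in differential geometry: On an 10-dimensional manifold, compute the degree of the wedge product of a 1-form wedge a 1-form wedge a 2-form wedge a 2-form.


The degree of a wedge product is the sum of the degrees of the individual forms.
Degrees: 1, 1, 2, 2
Total degree = 1 + 1 + 2 + 2 = 6

6


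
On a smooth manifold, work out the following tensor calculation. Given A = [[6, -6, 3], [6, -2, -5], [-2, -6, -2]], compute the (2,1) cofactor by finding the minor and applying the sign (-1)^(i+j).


To find cofactor C_{21}, delete row 2 and column 1.
The resulting 2x2 submatrix is: [[-6, 3], [-6, -2]]
Minor M_{21} = -6*-2 - 3*-6
  = 12 - -18 = 30
Sign = (-1)^(2+1) = (-1)^3 = -1
Cofactor C_{21} = -1 * 30 = -30

-30


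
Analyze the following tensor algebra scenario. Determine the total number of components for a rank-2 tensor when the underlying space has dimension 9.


The number of components of a rank-r tensor in d dimensions is d^r.
Here d = 9 and r = 2.
9^2 = 81

81


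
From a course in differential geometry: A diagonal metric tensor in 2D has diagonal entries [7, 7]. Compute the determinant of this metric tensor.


For a diagonal metric, the determinant is the product of diagonal entries.
Diagonal entries: 7, 7
det(g) = 7 * 7 = 49

49


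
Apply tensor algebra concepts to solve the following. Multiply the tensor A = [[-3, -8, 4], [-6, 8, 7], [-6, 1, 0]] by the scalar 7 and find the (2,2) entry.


Scalar multiplication: (cA)_{ij} = c * A_{ij}.
c = 7
A_{22} = 8
(cA)_{22} = 7 * 8 = 56

56


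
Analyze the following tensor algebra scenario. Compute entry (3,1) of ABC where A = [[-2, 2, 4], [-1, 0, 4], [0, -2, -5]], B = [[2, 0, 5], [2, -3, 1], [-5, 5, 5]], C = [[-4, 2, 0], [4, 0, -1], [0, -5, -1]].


(ABC)_{31} = sum_m (AB)_{3m} C_{m1}. First compute row 3 of AB.
(AB)_{31} = 0*2 + -2*2 + -5*-5 = 21
(AB)_{32} = 0*0 + -2*-3 + -5*5 = -19
(AB)_{33} = 0*5 + -2*1 + -5*5 = -27
Now contract with column 1 of C:
(AB)_{31} * C_{11} = 21 * -4 = -84
(AB)_{32} * C_{21} = -19 * 4 = -76
(AB)_{33} * C_{31} = -27 * 0 = 0
(ABC)_{31} = -84 + -76 + 0 = -160

-160


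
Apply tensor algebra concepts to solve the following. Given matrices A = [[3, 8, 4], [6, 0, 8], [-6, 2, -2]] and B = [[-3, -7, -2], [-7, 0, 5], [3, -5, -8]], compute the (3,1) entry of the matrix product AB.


(AB)_{ij} = sum_k A_{ik} B_{kj}.
For i=3, j=1:
A_{31} * B_{11} = -6 * -3 = 18
A_{32} * B_{21} = 2 * -7 = -14
A_{33} * B_{31} = -2 * 3 = -6
Sum = 18 + -14 + -6 = -2

-2


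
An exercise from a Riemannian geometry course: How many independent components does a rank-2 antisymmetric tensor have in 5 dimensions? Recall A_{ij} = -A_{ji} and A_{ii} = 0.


An antisymmetric rank-2 tensor satisfies A_{ij} = -A_{ji}, so diagonal entries are zero.
The independent components are the upper-triangular entries: C(n, 2) = n(n-1)/2.
n = 5
C(5, 2) = 5 * 4 / 2 = 20 / 2 = 10

10


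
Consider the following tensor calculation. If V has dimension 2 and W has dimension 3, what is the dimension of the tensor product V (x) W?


The dimension of a tensor product is the product of dimensions.
dim(V) = 2, dim(W) = 3
dim(V (x) W) = 2 * 3 = 6

6


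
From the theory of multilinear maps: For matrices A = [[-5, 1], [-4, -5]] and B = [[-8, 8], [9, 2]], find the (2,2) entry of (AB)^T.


(AB)^T_{ij} = (AB)_{ji} = sum_k A_{jk} B_{ki}.
For i=2, j=2 we need (AB)_{22}:
A_{21} * B_{12} = -4 * 8 = -32
A_{22} * B_{22} = -5 * 2 = -10
Sum = -32 + -10 = -42

-42


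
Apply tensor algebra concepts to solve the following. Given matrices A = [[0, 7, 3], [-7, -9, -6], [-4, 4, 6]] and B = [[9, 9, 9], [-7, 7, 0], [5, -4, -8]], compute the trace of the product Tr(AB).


Tr(AB) = sum_i (AB)_{ii} where (AB)_{ii} = sum_k A_{ik} B_{ki}.
(AB)_{11} = 0*9 + 7*-7 + 3*5 = -34
(AB)_{22} = -7*9 + -9*7 + -6*-4 = -102
(AB)_{33} = -4*9 + 4*0 + 6*-8 = -84
Tr(AB) = -34 + -102 + -84 = -220

-220


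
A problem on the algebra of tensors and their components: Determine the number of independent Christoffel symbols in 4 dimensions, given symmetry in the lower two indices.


Christoffel symbols Gamma^k_{ij} are symmetric in i,j, so there are d * d(d+1)/2 independent symbols.
d = 4
d(d+1)/2 = 4 * 5 / 2 = 10
Total = 4 * 10 = 40

40


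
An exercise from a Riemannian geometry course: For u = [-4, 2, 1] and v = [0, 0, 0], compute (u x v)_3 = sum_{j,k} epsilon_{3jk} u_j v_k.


(u x v)_3 = sum_{j,k} epsilon_{3jk} u_j v_k. Only permutations of (1,2,3) contribute; the two non-zero terms are:
eps_{312} u_1 v_2 = 1 * -4 * 0 = 0
eps_{321} u_2 v_1 = -1 * 2 * 0 = 0
(u x v)_3 = 0

0


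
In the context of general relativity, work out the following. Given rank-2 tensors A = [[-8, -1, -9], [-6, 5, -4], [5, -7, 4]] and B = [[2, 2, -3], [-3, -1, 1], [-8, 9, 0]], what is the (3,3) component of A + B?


Tensor addition is component-wise: (A + B)_{ij} = A_{ij} + B_{ij}.
A_{33} = 4
B_{33} = 0
(A + B)_{33} = 4 + 0 = 4

4


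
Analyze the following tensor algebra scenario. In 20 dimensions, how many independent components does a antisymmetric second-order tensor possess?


A antisymmetric rank-2 tensor in d dimensions has d(d-1)/2 independent components.
d = 20
d(d-1)/2 = 20 * 19 / 2 = 380 / 2 = 190

190


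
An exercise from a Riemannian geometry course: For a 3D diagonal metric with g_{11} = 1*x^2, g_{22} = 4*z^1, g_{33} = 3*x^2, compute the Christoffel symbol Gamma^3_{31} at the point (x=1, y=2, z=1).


For a diagonal metric, Gamma^k_{ij} = (1/2) g^{kk} (dg_{ik}/dx_j + dg_{jk}/dx_i - dg_{ij}/dx_k).
The metric is diagonal, so g_{ab} = 0 for a != b.
At the given point: g_{11} = 1, g_{22} = 4, g_{33} = 3
g^{33} = 1/3
dg_{33}/dx_1 = dg_{33}/dx_1 = 6
dg_{13}/dx_3 = 0 (off-diagonal)
dg_{31}/dx_3 = 0 (off-diagonal)
Numerator = 6 + 0 - 0 = 6
Gamma^3_{31} = 6 / (2 * 3) = 1

1


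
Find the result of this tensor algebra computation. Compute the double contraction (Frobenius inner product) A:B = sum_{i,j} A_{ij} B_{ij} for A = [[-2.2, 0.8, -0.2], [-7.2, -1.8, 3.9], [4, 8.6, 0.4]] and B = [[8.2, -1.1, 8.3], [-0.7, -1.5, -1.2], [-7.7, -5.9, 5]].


A:B = sum over all i,j of A_{ij} * B_{ij}.
Row 1: -2.2*8.2=-18.04, 0.8*-1.1=-0.88, -0.2*8.3=-1.66 => row sum = -20.58
Row 2: -7.2*-0.7=5.04, -1.8*-1.5=2.7, 3.9*-1.2=-4.68 => row sum = 3.06
Row 3: 4*-7.7=-30.8, 8.6*-5.9=-50.74, 0.4*5=2 => row sum = -79.54
Total = -20.58 + 3.06 + -79.54 = -97.06

-97.06


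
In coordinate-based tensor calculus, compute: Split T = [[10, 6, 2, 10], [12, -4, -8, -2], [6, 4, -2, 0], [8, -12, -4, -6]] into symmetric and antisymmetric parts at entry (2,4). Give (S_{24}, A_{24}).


T_{24} = -2
T_{42} = -12
S_{24} = (-2 + -12)/2 = -14/2 = -7
A_{24} = (-2 - -12)/2 = 10/2 = 5
Check: S + A = -7 + 5 = -2 = T_{24}.

(-7, 5)


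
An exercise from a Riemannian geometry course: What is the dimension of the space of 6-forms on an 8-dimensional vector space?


The dimension of the space of p-forms on an n-dimensional space is C(n, p).
n = 8, p = 6
C(8, 6) = 8! / (6! * 2!) = 28

28


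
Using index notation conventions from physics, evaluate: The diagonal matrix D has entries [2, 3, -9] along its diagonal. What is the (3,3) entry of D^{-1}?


For a diagonal matrix, the inverse has entries (D^{-1})_{ii} = 1/d_{ii}.
The diagonal entries are: d_{11} = 2, d_{22} = 3, d_{33} = -9
We need (D^{-1})_{33} = 1/d_{33} = 1/-9 = -1/9

-1/9


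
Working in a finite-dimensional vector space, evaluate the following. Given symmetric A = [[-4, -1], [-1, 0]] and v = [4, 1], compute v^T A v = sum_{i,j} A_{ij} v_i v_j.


First compute Av:
(Av)_1 = -4*4 + -1*1 = -17
(Av)_2 = -1*4 + 0*1 = -4
Av = [-17, -4]
Then v^T (Av) = 4*-17 + 1*-4
= -68 + -4 = -72

-72


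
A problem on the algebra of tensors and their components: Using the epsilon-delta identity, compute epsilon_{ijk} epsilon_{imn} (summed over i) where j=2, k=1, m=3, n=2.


Using the identity: epsilon_{ijk} epsilon_{imn} = delta_{jm} delta_{kn} - delta_{jn} delta_{km}.
delta_{23} = 0
delta_{12} = 0
delta_{22} = 1
delta_{13} = 0
Result = 0 * 0 - 1 * 0 = 0 - 0 = 0

0


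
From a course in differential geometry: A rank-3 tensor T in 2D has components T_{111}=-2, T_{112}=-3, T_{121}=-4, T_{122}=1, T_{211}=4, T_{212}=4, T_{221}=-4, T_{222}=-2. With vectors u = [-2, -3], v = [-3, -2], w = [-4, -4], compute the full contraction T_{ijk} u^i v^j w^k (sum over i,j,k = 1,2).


S = sum over i,j,k of T_{ijk} u_i v_j w_k. Expanding all 8 terms:
T_{111}*u_1*v_1*w_1 = -2*-2*-3*-4 = 48  (running total: 48)
T_{112}*u_1*v_1*w_2 = -3*-2*-3*-4 = 72  (running total: 120)
T_{121}*u_1*v_2*w_1 = -4*-2*-2*-4 = 64  (running total: 184)
T_{122}*u_1*v_2*w_2 = 1*-2*-2*-4 = -16  (running total: 168)
T_{211}*u_2*v_1*w_1 = 4*-3*-3*-4 = -144  (running total: 24)
T_{212}*u_2*v_1*w_2 = 4*-3*-3*-4 = -144  (running total: -120)
T_{221}*u_2*v_2*w_1 = -4*-3*-2*-4 = 96  (running total: -24)
T_{222}*u_2*v_2*w_2 = -2*-3*-2*-4 = 48  (running total: 24)
S = 24

24


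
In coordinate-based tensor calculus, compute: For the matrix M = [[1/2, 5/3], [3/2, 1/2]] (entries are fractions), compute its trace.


The trace is the sum of diagonal entries.
Diagonal: M[1,1] = 1/2, M[2,2] = 1/2
Tr(M) = 1/2 + 1/2
Computing step by step:
After adding M[1,1]: 1/2
After adding M[2,2]: 1
Tr(M) = 1

1


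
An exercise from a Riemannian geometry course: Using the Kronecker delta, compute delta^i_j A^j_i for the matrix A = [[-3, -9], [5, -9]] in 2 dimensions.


The contraction (trace) of a rank-2 tensor is the sum of its diagonal elements.
Diagonal entries: A[1,1] = -3, A[2,2] = -9
Tr(A) = -3 + -9 = -12

-12


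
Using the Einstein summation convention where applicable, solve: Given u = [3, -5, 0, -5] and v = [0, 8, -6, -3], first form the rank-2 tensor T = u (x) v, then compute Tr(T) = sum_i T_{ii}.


The outer product gives T_{ij} = u_i v_j.
The trace (contraction) is Tr(T) = sum_i T_{ii} = sum_i u_i v_i.
Diagonal entries:
T_{11} = u_1 * v_1 = 3 * 0 = 0
T_{22} = u_2 * v_2 = -5 * 8 = -40
T_{33} = u_3 * v_3 = 0 * -6 = 0
T_{44} = u_4 * v_4 = -5 * -3 = 15
Tr(T) = 0 + -40 + 0 + 15 = -25

-25


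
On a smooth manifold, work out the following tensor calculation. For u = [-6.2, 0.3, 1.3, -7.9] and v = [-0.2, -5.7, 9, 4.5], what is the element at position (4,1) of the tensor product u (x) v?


The outer product entry T_{ij} = u_i * v_j.
We need i=4, j=1.
u_4 = -7.9, v_1 = -0.2
T_{4,1} = -7.9 * -0.2 = 1.58

1.58


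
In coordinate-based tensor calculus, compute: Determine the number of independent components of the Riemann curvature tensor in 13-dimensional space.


The Riemann tensor in d dimensions has d^2(d^2 - 1)/12 independent components.
d = 13, so d^2 = 169
d^2 - 1 = 168
d^2(d^2 - 1) = 169 * 168 = 28392
Divide by 12: 28392 / 12 = 2366

2366


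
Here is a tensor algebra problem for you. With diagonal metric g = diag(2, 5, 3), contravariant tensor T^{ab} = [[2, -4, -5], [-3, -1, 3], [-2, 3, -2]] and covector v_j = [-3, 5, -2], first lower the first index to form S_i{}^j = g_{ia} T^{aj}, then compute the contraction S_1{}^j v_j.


Step 1: lower the first index. For a diagonal metric, g_{ia} T^{aj} = g_{ii} T^{ij} (no sum on i).
g_{11} = 2
S_1{}^1 = 2 * T^{11} = 2 * 2 = 4
S_1{}^2 = 2 * T^{12} = 2 * -4 = -8
S_1{}^3 = 2 * T^{13} = 2 * -5 = -10
Step 2: contract S_1{}^j with v_j.
S_1{}^1 * v_1 = 4 * -3 = -12
S_1{}^2 * v_2 = -8 * 5 = -40
S_1{}^3 * v_3 = -10 * -2 = 20
Result = -12 + -40 + 20 = -32

-32


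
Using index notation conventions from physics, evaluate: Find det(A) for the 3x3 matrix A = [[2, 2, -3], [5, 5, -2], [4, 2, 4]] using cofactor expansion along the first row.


Expanding along the first row, det(A) = a11*M_11 - a12*M_12 + a13*M_13, where M_1j is the (1,j) minor.
Minor M_11 = 5*4 - -2*2 = 24
Minor M_12 = 5*4 - -2*4 = 28
Minor M_13 = 5*2 - 5*4 = -10
det = 2*(24) - 2*(28) + -3*(-10)
    = 48 - 56 + 30
    = 22

22


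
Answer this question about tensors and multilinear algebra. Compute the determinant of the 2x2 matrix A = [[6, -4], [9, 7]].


For a 2x2 matrix [[a, b], [c, d]], det = a*d - b*c.
a = 6, b = -4, c = 9, d = 7
a*d = 6 * 7 = 42
b*c = -4 * 9 = -36
det = 42 - -36 = 78

78


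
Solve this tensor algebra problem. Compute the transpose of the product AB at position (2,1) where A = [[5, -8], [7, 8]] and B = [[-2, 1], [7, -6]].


(AB)^T_{ij} = (AB)_{ji} = sum_k A_{jk} B_{ki}.
For i=2, j=1 we need (AB)_{12}:
A_{11} * B_{12} = 5 * 1 = 5
A_{12} * B_{22} = -8 * -6 = 48
Sum = 5 + 48 = 53

53


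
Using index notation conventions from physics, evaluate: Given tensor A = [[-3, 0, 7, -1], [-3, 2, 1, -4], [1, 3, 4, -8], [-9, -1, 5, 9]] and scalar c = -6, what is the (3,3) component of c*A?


Scalar multiplication: (cA)_{ij} = c * A_{ij}.
c = -6
A_{33} = 4
(cA)_{33} = -6 * 4 = -24

-24


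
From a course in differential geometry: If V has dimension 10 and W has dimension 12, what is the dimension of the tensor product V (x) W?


The dimension of a tensor product is the product of dimensions.
dim(V) = 10, dim(W) = 12
dim(V (x) W) = 10 * 12 = 120

120


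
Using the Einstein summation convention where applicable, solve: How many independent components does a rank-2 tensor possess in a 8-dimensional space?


The number of components of a rank-r tensor in d dimensions is d^r.
Here d = 8 and r = 2.
8^2 = 64

64


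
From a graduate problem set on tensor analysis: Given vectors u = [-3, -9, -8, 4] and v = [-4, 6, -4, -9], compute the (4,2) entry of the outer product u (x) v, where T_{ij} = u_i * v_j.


The outer product entry T_{ij} = u_i * v_j.
We need i=4, j=2.
u_4 = 4, v_2 = 6
T_{4,2} = 4 * 6 = 24

24


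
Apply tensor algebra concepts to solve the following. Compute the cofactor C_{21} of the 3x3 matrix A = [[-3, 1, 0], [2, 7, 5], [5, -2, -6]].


To find cofactor C_{21}, delete row 2 and column 1.
The resulting 2x2 submatrix is: [[1, 0], [-2, -6]]
Minor M_{21} = 1*-6 - 0*-2
  = -6 - 0 = -6
Sign = (-1)^(2+1) = (-1)^3 = -1
Cofactor C_{21} = -1 * -6 = 6

6


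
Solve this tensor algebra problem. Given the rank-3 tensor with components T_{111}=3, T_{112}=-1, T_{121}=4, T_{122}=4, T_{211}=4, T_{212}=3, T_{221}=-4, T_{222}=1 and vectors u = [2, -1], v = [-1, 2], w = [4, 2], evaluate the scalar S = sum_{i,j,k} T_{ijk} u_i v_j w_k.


S = sum over i,j,k of T_{ijk} u_i v_j w_k. Expanding all 8 terms:
T_{111}*u_1*v_1*w_1 = 3*2*-1*4 = -24  (running total: -24)
T_{112}*u_1*v_1*w_2 = -1*2*-1*2 = 4  (running total: -20)
T_{121}*u_1*v_2*w_1 = 4*2*2*4 = 64  (running total: 44)
T_{122}*u_1*v_2*w_2 = 4*2*2*2 = 32  (running total: 76)
T_{211}*u_2*v_1*w_1 = 4*-1*-1*4 = 16  (running total: 92)
T_{212}*u_2*v_1*w_2 = 3*-1*-1*2 = 6  (running total: 98)
T_{221}*u_2*v_2*w_1 = -4*-1*2*4 = 32  (running total: 130)
T_{222}*u_2*v_2*w_2 = 1*-1*2*2 = -4  (running total: 126)
S = 126

126


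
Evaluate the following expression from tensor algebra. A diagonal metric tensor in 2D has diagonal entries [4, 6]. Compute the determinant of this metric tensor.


For a diagonal metric, the determinant is the product of diagonal entries.
Diagonal entries: 4, 6
det(g) = 4 * 6 = 24

24


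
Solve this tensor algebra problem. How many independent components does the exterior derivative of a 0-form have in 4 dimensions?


The exterior derivative of a p-form is a (p+1)-form.
Its number of independent components is C(n, p+1).
n = 4, p+1 = 1
C(4, 1) = 4

4


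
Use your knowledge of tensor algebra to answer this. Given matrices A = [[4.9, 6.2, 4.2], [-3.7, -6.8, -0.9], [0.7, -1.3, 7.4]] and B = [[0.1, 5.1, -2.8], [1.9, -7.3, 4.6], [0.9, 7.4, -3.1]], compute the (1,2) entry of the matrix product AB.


(AB)_{ij} = sum_k A_{ik} B_{kj}.
For i=1, j=2:
A_{11} * B_{12} = 4.9 * 5.1 = 24.99
A_{12} * B_{22} = 6.2 * -7.3 = -45.26
A_{13} * B_{32} = 4.2 * 7.4 = 31.08
Sum = 24.99 + -45.26 + 31.08 = 10.81

10.81


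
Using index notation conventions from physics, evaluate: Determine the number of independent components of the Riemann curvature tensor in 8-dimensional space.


The Riemann tensor in d dimensions has d^2(d^2 - 1)/12 independent components.
d = 8, so d^2 = 64
d^2 - 1 = 63
d^2(d^2 - 1) = 64 * 63 = 4032
Divide by 12: 4032 / 12 = 336

336


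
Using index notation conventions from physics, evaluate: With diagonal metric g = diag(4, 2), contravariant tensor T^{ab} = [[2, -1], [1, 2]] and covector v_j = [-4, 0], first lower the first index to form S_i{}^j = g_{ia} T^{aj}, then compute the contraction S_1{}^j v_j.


Step 1: lower the first index. For a diagonal metric, g_{ia} T^{aj} = g_{ii} T^{ij} (no sum on i).
g_{11} = 4
S_1{}^1 = 4 * T^{11} = 4 * 2 = 8
S_1{}^2 = 4 * T^{12} = 4 * -1 = -4
Step 2: contract S_1{}^j with v_j.
S_1{}^1 * v_1 = 8 * -4 = -32
S_1{}^2 * v_2 = -4 * 0 = 0
Result = -32 + 0 = -32

-32


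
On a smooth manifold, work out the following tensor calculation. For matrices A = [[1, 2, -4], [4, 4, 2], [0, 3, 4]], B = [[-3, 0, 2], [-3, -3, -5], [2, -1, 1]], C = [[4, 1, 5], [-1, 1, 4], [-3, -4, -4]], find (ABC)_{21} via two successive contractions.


(ABC)_{21} = sum_m (AB)_{2m} C_{m1}. First compute row 2 of AB.
(AB)_{21} = 4*-3 + 4*-3 + 2*2 = -20
(AB)_{22} = 4*0 + 4*-3 + 2*-1 = -14
(AB)_{23} = 4*2 + 4*-5 + 2*1 = -10
Now contract with column 1 of C:
(AB)_{21} * C_{11} = -20 * 4 = -80
(AB)_{22} * C_{21} = -14 * -1 = 14
(AB)_{23} * C_{31} = -10 * -3 = 30
(ABC)_{21} = -80 + 14 + 30 = -36

-36


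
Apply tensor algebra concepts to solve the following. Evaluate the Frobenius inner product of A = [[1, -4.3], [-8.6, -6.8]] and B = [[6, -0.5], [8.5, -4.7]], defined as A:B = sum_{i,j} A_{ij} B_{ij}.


A:B = sum over all i,j of A_{ij} * B_{ij}.
Row 1: 1*6=6, -4.3*-0.5=2.15 => row sum = 8.15
Row 2: -8.6*8.5=-73.1, -6.8*-4.7=31.96 => row sum = -41.14
Total = 8.15 + -41.14 = -32.99

-32.99


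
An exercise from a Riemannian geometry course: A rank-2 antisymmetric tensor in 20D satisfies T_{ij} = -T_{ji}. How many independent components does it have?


An antisymmetric rank-2 tensor satisfies A_{ij} = -A_{ji}, so diagonal entries are zero.
The independent components are the upper-triangular entries: C(n, 2) = n(n-1)/2.
n = 20
C(20, 2) = 20 * 19 / 2 = 380 / 2 = 190

190


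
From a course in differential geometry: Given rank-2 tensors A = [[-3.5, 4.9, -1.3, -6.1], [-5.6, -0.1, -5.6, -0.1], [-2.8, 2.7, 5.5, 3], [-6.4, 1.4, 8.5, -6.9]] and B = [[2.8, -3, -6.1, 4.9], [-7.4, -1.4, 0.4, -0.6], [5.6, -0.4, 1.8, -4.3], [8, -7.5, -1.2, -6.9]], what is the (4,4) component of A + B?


Tensor addition is component-wise: (A + B)_{ij} = A_{ij} + B_{ij}.
A_{44} = -6.9
B_{44} = -6.9
(A + B)_{44} = -6.9 + -6.9 = -13.8

-13.8


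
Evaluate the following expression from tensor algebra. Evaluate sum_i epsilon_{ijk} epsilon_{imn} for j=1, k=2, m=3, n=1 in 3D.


Using the identity: epsilon_{ijk} epsilon_{imn} = delta_{jm} delta_{kn} - delta_{jn} delta_{km}.
delta_{13} = 0
delta_{21} = 0
delta_{11} = 1
delta_{23} = 0
Result = 0 * 0 - 1 * 0 = 0 - 0 = 0

0


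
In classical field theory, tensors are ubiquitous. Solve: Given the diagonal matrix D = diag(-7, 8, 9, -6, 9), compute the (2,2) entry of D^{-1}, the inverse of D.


For a diagonal matrix, the inverse has entries (D^{-1})_{ii} = 1/d_{ii}.
The diagonal entries are: d_{11} = -7, d_{22} = 8, d_{33} = 9, d_{44} = -6, d_{55} = 9
We need (D^{-1})_{22} = 1/d_{22} = 1/8 = 1/8

1/8


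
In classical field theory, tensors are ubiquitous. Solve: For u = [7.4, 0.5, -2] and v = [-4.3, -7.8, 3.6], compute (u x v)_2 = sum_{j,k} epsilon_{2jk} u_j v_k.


(u x v)_2 = sum_{j,k} epsilon_{2jk} u_j v_k. Only permutations of (1,2,3) contribute; the two non-zero terms are:
eps_{213} u_1 v_3 = -1 * 7.4 * 3.6 = -26.64
eps_{231} u_3 v_1 = 1 * -2 * -4.3 = 8.6
(u x v)_2 = -18.04

-18.04


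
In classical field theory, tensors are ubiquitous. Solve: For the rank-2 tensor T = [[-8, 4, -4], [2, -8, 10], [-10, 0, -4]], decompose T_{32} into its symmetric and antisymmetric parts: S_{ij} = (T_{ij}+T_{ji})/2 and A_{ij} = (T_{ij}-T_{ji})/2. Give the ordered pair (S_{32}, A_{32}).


T_{32} = 0
T_{23} = 10
S_{32} = (0 + 10)/2 = 10/2 = 5
A_{32} = (0 - 10)/2 = -10/2 = -5
Check: S + A = 5 + -5 = 0 = T_{32}.

(5, -5)


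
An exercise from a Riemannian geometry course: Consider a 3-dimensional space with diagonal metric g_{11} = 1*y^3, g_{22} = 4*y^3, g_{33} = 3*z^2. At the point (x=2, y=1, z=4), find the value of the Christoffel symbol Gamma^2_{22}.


For a diagonal metric, Gamma^k_{ij} = (1/2) g^{kk} (dg_{ik}/dx_j + dg_{jk}/dx_i - dg_{ij}/dx_k).
The metric is diagonal, so g_{ab} = 0 for a != b.
At the given point: g_{11} = 1, g_{22} = 4, g_{33} = 48
g^{22} = 1/4
dg_{22}/dx_2 = dg_{22}/dx_2 = 12
dg_{22}/dx_2 = dg_{22}/dx_2 = 12
dg_{22}/dx_2 = dg_{22}/dx_2 = 12
Numerator = 12 + 12 - 12 = 12
Gamma^2_{22} = 12 / (2 * 4) = 3/2

3/2


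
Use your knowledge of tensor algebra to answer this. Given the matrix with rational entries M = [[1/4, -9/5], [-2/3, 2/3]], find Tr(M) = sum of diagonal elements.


The trace is the sum of diagonal entries.
Diagonal: M[1,1] = 1/4, M[2,2] = 2/3
Tr(M) = 1/4 + 2/3
Computing step by step:
After adding M[1,1]: 1/4
After adding M[2,2]: 11/12
Tr(M) = 11/12

11/12


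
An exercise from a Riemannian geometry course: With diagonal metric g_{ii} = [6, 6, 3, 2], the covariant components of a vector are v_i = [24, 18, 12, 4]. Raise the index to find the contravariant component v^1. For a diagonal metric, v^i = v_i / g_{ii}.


To raise an index with a diagonal metric: v^i = v_i / g_{ii}.
For index 1: v_1 = 24, g_{11} = 6
v^1 = 24 / 6 = 4

4


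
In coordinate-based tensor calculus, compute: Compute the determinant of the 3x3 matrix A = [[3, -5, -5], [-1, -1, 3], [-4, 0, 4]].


Expanding along the first row, det(A) = a11*M_11 - a12*M_12 + a13*M_13, where M_1j is the (1,j) minor.
Minor M_11 = -1*4 - 3*0 = -4
Minor M_12 = -1*4 - 3*-4 = 8
Minor M_13 = -1*0 - -1*-4 = -4
det = 3*(-4) - -5*(8) + -5*(-4)
    = -12 - -40 + 20
    = 48

48


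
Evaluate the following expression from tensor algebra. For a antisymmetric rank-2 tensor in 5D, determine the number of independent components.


A antisymmetric rank-2 tensor in d dimensions has d(d-1)/2 independent components.
d = 5
d(d-1)/2 = 5 * 4 / 2 = 20 / 2 = 10

10


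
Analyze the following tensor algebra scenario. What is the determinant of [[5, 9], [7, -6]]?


For a 2x2 matrix [[a, b], [c, d]], det = a*d - b*c.
a = 5, b = 9, c = 7, d = -6
a*d = 5 * -6 = -30
b*c = 9 * 7 = 63
det = -30 - 63 = -93

-93


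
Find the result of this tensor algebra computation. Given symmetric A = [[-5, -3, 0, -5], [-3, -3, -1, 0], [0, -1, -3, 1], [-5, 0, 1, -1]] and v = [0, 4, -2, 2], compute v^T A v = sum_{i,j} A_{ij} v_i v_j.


First compute Av:
(Av)_1 = -5*0 + -3*4 + 0*-2 + -5*2 = -22
(Av)_2 = -3*0 + -3*4 + -1*-2 + 0*2 = -10
(Av)_3 = 0*0 + -1*4 + -3*-2 + 1*2 = 4
(Av)_4 = -5*0 + 0*4 + 1*-2 + -1*2 = -4
Av = [-22, -10, 4, -4]
Then v^T (Av) = 0*-22 + 4*-10 + -2*4 + 2*-4
= 0 + -40 + -8 + -8 = -56

-56


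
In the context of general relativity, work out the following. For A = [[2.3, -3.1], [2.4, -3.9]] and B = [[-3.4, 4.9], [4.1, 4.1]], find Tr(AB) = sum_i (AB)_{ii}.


Tr(AB) = sum_i (AB)_{ii} where (AB)_{ii} = sum_k A_{ik} B_{ki}.
(AB)_{11} = 2.3*-3.4 + -3.1*4.1 = -20.53
(AB)_{22} = 2.4*4.9 + -3.9*4.1 = -4.23
Tr(AB) = -20.53 + -4.23 = -24.76

-24.76


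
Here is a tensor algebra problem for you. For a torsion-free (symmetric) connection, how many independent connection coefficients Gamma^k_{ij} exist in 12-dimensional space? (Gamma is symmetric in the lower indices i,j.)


Christoffel symbols Gamma^k_{ij} are symmetric in i,j, so there are d * d(d+1)/2 independent symbols.
d = 12
d(d+1)/2 = 12 * 13 / 2 = 78
Total = 12 * 78 = 936

936


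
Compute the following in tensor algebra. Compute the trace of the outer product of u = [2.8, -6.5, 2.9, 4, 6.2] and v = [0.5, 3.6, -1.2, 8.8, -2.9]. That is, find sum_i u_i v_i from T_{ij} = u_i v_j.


The outer product gives T_{ij} = u_i v_j.
The trace (contraction) is Tr(T) = sum_i T_{ii} = sum_i u_i v_i.
Diagonal entries:
T_{11} = u_1 * v_1 = 2.8 * 0.5 = 1.4
T_{22} = u_2 * v_2 = -6.5 * 3.6 = -23.4
T_{33} = u_3 * v_3 = 2.9 * -1.2 = -3.48
T_{44} = u_4 * v_4 = 4 * 8.8 = 35.2
T_{55} = u_5 * v_5 = 6.2 * -2.9 = -17.98
Tr(T) = 1.4 + -23.4 + -3.48 + 35.2 + -17.98 = -8.26

-8.26


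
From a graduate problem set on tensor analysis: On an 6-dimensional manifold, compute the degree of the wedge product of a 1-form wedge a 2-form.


The degree of a wedge product is the sum of the degrees of the individual forms.
Degrees: 1, 2
Total degree = 1 + 2 = 3

3


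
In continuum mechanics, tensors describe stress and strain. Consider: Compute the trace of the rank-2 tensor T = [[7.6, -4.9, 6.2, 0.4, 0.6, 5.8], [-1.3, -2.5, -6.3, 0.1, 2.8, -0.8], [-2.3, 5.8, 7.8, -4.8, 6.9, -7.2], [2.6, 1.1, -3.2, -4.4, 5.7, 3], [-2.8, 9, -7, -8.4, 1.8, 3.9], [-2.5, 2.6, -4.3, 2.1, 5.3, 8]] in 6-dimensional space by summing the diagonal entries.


The contraction (trace) of a rank-2 tensor is the sum of its diagonal elements.
Diagonal entries: A[1,1] = 7.6, A[2,2] = -2.5, A[3,3] = 7.8, A[4,4] = -4.4, A[5,5] = 1.8, A[6,6] = 8
Tr(A) = 7.6 + -2.5 + 7.8 + -4.4 + 1.8 + 8 = 18.3

18.3


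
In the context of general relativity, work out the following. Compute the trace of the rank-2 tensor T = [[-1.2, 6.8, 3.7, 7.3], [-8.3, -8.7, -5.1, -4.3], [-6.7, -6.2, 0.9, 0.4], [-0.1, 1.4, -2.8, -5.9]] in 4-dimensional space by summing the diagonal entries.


The contraction (trace) of a rank-2 tensor is the sum of its diagonal elements.
Diagonal entries: A[1,1] = -1.2, A[2,2] = -8.7, A[3,3] = 0.9, A[4,4] = -5.9
Tr(A) = -1.2 + -8.7 + 0.9 + -5.9 = -14.9

-14.9


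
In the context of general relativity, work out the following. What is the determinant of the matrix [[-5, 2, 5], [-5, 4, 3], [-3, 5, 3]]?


Expanding along the first row, det(A) = a11*M_11 - a12*M_12 + a13*M_13, where M_1j is the (1,j) minor.
Minor M_11 = 4*3 - 3*5 = -3
Minor M_12 = -5*3 - 3*-3 = -6
Minor M_13 = -5*5 - 4*-3 = -13
det = -5*(-3) - 2*(-6) + 5*(-13)
    = 15 - -12 + -65
    = -38

-38


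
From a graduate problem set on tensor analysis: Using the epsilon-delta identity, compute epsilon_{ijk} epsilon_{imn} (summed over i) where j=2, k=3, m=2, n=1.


Using the identity: epsilon_{ijk} epsilon_{imn} = delta_{jm} delta_{kn} - delta_{jn} delta_{km}.
delta_{22} = 1
delta_{31} = 0
delta_{21} = 0
delta_{32} = 0
Result = 1 * 0 - 0 * 0 = 0 - 0 = 0

0


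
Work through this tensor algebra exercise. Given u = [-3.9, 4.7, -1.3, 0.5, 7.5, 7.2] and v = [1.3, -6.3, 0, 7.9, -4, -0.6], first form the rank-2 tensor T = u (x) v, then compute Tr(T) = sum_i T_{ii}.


The outer product gives T_{ij} = u_i v_j.
The trace (contraction) is Tr(T) = sum_i T_{ii} = sum_i u_i v_i.
Diagonal entries:
T_{11} = u_1 * v_1 = -3.9 * 1.3 = -5.07
T_{22} = u_2 * v_2 = 4.7 * -6.3 = -29.61
T_{33} = u_3 * v_3 = -1.3 * 0 = 0
T_{44} = u_4 * v_4 = 0.5 * 7.9 = 3.95
T_{55} = u_5 * v_5 = 7.5 * -4 = -30
T_{66} = u_6 * v_6 = 7.2 * -0.6 = -4.32
Tr(T) = -5.07 + -29.61 + 0 + 3.95 + -30 + -4.32 = -65.05

-65.05


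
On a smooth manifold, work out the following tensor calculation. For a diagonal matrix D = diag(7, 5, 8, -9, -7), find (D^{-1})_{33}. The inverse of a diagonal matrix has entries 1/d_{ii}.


For a diagonal matrix, the inverse has entries (D^{-1})_{ii} = 1/d_{ii}.
The diagonal entries are: d_{11} = 7, d_{22} = 5, d_{33} = 8, d_{44} = -9, d_{55} = -7
We need (D^{-1})_{33} = 1/d_{33} = 1/8 = 1/8

1/8


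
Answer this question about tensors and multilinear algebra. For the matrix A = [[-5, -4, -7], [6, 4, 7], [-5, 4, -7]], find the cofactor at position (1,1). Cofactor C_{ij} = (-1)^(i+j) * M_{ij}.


To find cofactor C_{11}, delete row 1 and column 1.
The resulting 2x2 submatrix is: [[4, 7], [4, -7]]
Minor M_{11} = 4*-7 - 7*4
  = -28 - 28 = -56
Sign = (-1)^(1+1) = (-1)^2 = 1
Cofactor C_{11} = 1 * -56 = -56

-56


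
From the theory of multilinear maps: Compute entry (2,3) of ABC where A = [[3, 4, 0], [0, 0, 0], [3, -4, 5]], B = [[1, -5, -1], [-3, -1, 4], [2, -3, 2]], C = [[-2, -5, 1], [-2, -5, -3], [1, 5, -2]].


(ABC)_{23} = sum_m (AB)_{2m} C_{m3}. First compute row 2 of AB.
(AB)_{21} = 0*1 + 0*-3 + 0*2 = 0
(AB)_{22} = 0*-5 + 0*-1 + 0*-3 = 0
(AB)_{23} = 0*-1 + 0*4 + 0*2 = 0
Now contract with column 3 of C:
(AB)_{21} * C_{13} = 0 * 1 = 0
(AB)_{22} * C_{23} = 0 * -3 = 0
(AB)_{23} * C_{33} = 0 * -2 = 0
(ABC)_{23} = 0 + 0 + 0 = 0

0


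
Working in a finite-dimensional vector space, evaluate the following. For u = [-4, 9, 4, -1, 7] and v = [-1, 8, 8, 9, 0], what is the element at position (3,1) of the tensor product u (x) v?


The outer product entry T_{ij} = u_i * v_j.
We need i=3, j=1.
u_3 = 4, v_1 = -1
T_{3,1} = 4 * -1 = -4

-4


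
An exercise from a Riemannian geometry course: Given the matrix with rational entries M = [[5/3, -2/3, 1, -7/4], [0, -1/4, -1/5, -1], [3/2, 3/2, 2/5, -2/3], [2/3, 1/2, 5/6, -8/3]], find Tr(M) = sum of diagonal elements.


The trace is the sum of diagonal entries.
Diagonal: M[1,1] = 5/3, M[2,2] = -1/4, M[3,3] = 2/5, M[4,4] = -8/3
Tr(M) = 5/3 + -1/4 + 2/5 + -8/3
Computing step by step:
After adding M[1,1]: 5/3
After adding M[2,2]: 17/12
After adding M[3,3]: 109/60
After adding M[4,4]: -17/20
Tr(M) = -17/20

-17/20


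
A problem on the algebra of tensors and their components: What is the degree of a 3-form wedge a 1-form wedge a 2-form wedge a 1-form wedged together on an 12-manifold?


The degree of a wedge product is the sum of the degrees of the individual forms.
Degrees: 3, 1, 2, 1
Total degree = 3 + 1 + 2 + 1 = 7

7


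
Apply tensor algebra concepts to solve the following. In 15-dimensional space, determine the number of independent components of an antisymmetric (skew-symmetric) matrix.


An antisymmetric rank-2 tensor satisfies A_{ij} = -A_{ji}, so diagonal entries are zero.
The independent components are the upper-triangular entries: C(n, 2) = n(n-1)/2.
n = 15
C(15, 2) = 15 * 14 / 2 = 210 / 2 = 105

105


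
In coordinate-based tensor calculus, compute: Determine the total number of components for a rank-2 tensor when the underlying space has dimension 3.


The number of components of a rank-r tensor in d dimensions is d^r.
Here d = 3 and r = 2.
3^2 = 9

9


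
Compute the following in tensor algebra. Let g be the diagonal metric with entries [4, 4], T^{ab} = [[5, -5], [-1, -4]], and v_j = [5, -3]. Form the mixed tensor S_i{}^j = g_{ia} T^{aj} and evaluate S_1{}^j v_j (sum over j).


Step 1: lower the first index. For a diagonal metric, g_{ia} T^{aj} = g_{ii} T^{ij} (no sum on i).
g_{11} = 4
S_1{}^1 = 4 * T^{11} = 4 * 5 = 20
S_1{}^2 = 4 * T^{12} = 4 * -5 = -20
Step 2: contract S_1{}^j with v_j.
S_1{}^1 * v_1 = 20 * 5 = 100
S_1{}^2 * v_2 = -20 * -3 = 60
Result = 100 + 60 = 160

160


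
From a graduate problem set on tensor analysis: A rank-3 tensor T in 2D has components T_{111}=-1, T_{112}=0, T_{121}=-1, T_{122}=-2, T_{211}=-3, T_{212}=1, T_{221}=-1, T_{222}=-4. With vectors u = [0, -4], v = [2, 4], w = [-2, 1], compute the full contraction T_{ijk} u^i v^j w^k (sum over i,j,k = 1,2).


S = sum over i,j,k of T_{ijk} u_i v_j w_k. Expanding all 8 terms:
T_{111}*u_1*v_1*w_1 = -1*0*2*-2 = 0  (running total: 0)
T_{112}*u_1*v_1*w_2 = 0*0*2*1 = 0  (running total: 0)
T_{121}*u_1*v_2*w_1 = -1*0*4*-2 = 0  (running total: 0)
T_{122}*u_1*v_2*w_2 = -2*0*4*1 = 0  (running total: 0)
T_{211}*u_2*v_1*w_1 = -3*-4*2*-2 = -48  (running total: -48)
T_{212}*u_2*v_1*w_2 = 1*-4*2*1 = -8  (running total: -56)
T_{221}*u_2*v_2*w_1 = -1*-4*4*-2 = -32  (running total: -88)
T_{222}*u_2*v_2*w_2 = -4*-4*4*1 = 64  (running total: -24)
S = -24

-24


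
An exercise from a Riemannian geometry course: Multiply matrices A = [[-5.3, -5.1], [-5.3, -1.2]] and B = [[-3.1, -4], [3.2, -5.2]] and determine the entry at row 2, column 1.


(AB)_{ij} = sum_k A_{ik} B_{kj}.
For i=2, j=1:
A_{21} * B_{11} = -5.3 * -3.1 = 16.43
A_{22} * B_{21} = -1.2 * 3.2 = -3.84
Sum = 16.43 + -3.84 = 12.59

12.59


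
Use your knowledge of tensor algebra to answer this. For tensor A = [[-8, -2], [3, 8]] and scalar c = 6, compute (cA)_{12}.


Scalar multiplication: (cA)_{ij} = c * A_{ij}.
c = 6
A_{12} = -2
(cA)_{12} = 6 * -2 = -12

-12


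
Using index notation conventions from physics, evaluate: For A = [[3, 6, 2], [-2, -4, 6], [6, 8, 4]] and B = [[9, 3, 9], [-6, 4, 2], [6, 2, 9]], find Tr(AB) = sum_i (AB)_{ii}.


Tr(AB) = sum_i (AB)_{ii} where (AB)_{ii} = sum_k A_{ik} B_{ki}.
(AB)_{11} = 3*9 + 6*-6 + 2*6 = 3
(AB)_{22} = -2*3 + -4*4 + 6*2 = -10
(AB)_{33} = 6*9 + 8*2 + 4*9 = 106
Tr(AB) = 3 + -10 + 106 = 99

99


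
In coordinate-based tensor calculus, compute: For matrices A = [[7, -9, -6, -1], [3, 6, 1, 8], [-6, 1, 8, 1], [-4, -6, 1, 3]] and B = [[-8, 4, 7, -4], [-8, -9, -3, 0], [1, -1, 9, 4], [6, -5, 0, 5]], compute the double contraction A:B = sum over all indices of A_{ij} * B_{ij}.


A:B = sum over all i,j of A_{ij} * B_{ij}.
Row 1: 7*-8=-56, -9*4=-36, -6*7=-42, -1*-4=4 => row sum = -130
Row 2: 3*-8=-24, 6*-9=-54, 1*-3=-3, 8*0=0 => row sum = -81
Row 3: -6*1=-6, 1*-1=-1, 8*9=72, 1*4=4 => row sum = 69
Row 4: -4*6=-24, -6*-5=30, 1*0=0, 3*5=15 => row sum = 21
Total = -130 + -81 + 69 + 21 = -121

-121


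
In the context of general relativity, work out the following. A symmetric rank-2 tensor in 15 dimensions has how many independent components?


A symmetric rank-2 tensor in d dimensions has d(d+1)/2 independent components.
d = 15
d(d+1)/2 = 15 * 16 / 2 = 240 / 2 = 120

120


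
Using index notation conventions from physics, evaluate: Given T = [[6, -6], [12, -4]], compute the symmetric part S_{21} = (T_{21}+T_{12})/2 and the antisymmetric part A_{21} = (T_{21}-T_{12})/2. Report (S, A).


T_{21} = 12
T_{12} = -6
S_{21} = (12 + -6)/2 = 6/2 = 3
A_{21} = (12 - -6)/2 = 18/2 = 9
Check: S + A = 3 + 9 = 12 = T_{21}.

(3, 9)


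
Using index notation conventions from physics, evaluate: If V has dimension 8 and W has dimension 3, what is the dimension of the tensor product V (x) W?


The dimension of a tensor product is the product of dimensions.
dim(V) = 8, dim(W) = 3
dim(V (x) W) = 8 * 3 = 24

24


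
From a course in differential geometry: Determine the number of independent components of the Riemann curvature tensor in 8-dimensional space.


The Riemann tensor in d dimensions has d^2(d^2 - 1)/12 independent components.
d = 8, so d^2 = 64
d^2 - 1 = 63
d^2(d^2 - 1) = 64 * 63 = 4032
Divide by 12: 4032 / 12 = 336

336


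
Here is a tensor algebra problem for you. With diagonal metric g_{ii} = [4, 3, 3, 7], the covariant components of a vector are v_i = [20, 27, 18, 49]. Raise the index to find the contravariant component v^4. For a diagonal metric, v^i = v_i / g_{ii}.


To raise an index with a diagonal metric: v^i = v_i / g_{ii}.
For index 4: v_4 = 49, g_{44} = 7
v^4 = 49 / 7 = 7

7


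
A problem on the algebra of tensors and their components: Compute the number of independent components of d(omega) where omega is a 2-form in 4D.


The exterior derivative of a p-form is a (p+1)-form.
Its number of independent components is C(n, p+1).
n = 4, p+1 = 3
C(4, 3) = 4

4


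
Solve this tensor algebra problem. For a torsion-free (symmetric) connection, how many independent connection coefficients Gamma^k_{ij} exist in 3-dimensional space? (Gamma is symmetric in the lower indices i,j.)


Christoffel symbols Gamma^k_{ij} are symmetric in i,j, so there are d * d(d+1)/2 independent symbols.
d = 3
d(d+1)/2 = 3 * 4 / 2 = 6
Total = 3 * 6 = 18

18


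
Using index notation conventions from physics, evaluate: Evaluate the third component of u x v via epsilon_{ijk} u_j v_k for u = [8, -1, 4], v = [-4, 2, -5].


(u x v)_3 = sum_{j,k} epsilon_{3jk} u_j v_k. Only permutations of (1,2,3) contribute; the two non-zero terms are:
eps_{312} u_1 v_2 = 1 * 8 * 2 = 16
eps_{321} u_2 v_1 = -1 * -1 * -4 = -4
(u x v)_3 = 12

12


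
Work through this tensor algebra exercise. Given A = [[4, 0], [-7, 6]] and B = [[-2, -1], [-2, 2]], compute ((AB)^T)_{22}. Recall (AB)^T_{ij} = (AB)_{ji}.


(AB)^T_{ij} = (AB)_{ji} = sum_k A_{jk} B_{ki}.
For i=2, j=2 we need (AB)_{22}:
A_{21} * B_{12} = -7 * -1 = 7
A_{22} * B_{22} = 6 * 2 = 12
Sum = 7 + 12 = 19

19


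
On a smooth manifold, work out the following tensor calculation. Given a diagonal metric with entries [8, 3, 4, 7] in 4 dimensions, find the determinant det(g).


For a diagonal metric, the determinant is the product of diagonal entries.
Diagonal entries: 8, 3, 4, 7
det(g) = 8 * 3 * 4 * 7 = 672

672


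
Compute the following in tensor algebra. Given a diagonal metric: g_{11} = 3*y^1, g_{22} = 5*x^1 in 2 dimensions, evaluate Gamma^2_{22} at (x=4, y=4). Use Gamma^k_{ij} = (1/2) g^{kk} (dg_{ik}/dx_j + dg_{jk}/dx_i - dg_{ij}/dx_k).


For a diagonal metric, Gamma^k_{ij} = (1/2) g^{kk} (dg_{ik}/dx_j + dg_{jk}/dx_i - dg_{ij}/dx_k).
The metric is diagonal, so g_{ab} = 0 for a != b.
At the given point: g_{11} = 12, g_{22} = 20
g^{22} = 1/20
dg_{22}/dx_2 = dg_{22}/dx_2 = 0
dg_{22}/dx_2 = dg_{22}/dx_2 = 0
dg_{22}/dx_2 = dg_{22}/dx_2 = 0
Numerator = 0 + 0 - 0 = 0
Gamma^2_{22} = 0 / (2 * 20) = 0

0


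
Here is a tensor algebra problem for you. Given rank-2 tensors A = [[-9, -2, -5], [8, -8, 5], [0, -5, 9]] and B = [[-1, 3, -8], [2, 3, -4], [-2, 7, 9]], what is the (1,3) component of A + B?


Tensor addition is component-wise: (A + B)_{ij} = A_{ij} + B_{ij}.
A_{13} = -5
B_{13} = -8
(A + B)_{13} = -5 + -8 = -13

-13


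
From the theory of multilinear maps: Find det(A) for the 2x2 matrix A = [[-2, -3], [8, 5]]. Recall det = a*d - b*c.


For a 2x2 matrix [[a, b], [c, d]], det = a*d - b*c.
a = -2, b = -3, c = 8, d = 5
a*d = -2 * 5 = -10
b*c = -3 * 8 = -24
det = -10 - -24 = 14

14


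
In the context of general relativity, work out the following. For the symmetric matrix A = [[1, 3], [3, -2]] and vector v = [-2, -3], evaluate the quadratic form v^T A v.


First compute Av:
(Av)_1 = 1*-2 + 3*-3 = -11
(Av)_2 = 3*-2 + -2*-3 = 0
Av = [-11, 0]
Then v^T (Av) = -2*-11 + -3*0
= 22 + 0 = 22

22


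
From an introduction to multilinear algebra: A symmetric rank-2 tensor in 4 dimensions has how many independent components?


A symmetric rank-2 tensor in d dimensions has d(d+1)/2 independent components.
d = 4
d(d+1)/2 = 4 * 5 / 2 = 20 / 2 = 10

10


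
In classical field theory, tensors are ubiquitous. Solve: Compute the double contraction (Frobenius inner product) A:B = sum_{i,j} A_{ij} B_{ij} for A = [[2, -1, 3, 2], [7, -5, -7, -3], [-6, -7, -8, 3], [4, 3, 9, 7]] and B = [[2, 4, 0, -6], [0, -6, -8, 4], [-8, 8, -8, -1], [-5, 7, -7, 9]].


A:B = sum over all i,j of A_{ij} * B_{ij}.
Row 1: 2*2=4, -1*4=-4, 3*0=0, 2*-6=-12 => row sum = -12
Row 2: 7*0=0, -5*-6=30, -7*-8=56, -3*4=-12 => row sum = 74
Row 3: -6*-8=48, -7*8=-56, -8*-8=64, 3*-1=-3 => row sum = 53
Row 4: 4*-5=-20, 3*7=21, 9*-7=-63, 7*9=63 => row sum = 1
Total = -12 + 74 + 53 + 1 = 116

116


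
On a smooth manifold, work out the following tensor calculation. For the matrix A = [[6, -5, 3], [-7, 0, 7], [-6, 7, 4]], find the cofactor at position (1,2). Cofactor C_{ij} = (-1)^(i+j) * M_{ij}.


To find cofactor C_{12}, delete row 1 and column 2.
The resulting 2x2 submatrix is: [[-7, 7], [-6, 4]]
Minor M_{12} = -7*4 - 7*-6
  = -28 - -42 = 14
Sign = (-1)^(1+2) = (-1)^3 = -1
Cofactor C_{12} = -1 * 14 = -14

-14


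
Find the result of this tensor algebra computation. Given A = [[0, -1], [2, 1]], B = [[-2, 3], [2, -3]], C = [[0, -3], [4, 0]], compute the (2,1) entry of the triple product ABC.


(ABC)_{21} = sum_m (AB)_{2m} C_{m1}. First compute row 2 of AB.
(AB)_{21} = 2*-2 + 1*2 = -2
(AB)_{22} = 2*3 + 1*-3 = 3
Now contract with column 1 of C:
(AB)_{21} * C_{11} = -2 * 0 = 0
(AB)_{22} * C_{21} = 3 * 4 = 12
(ABC)_{21} = 0 + 12 = 12

12


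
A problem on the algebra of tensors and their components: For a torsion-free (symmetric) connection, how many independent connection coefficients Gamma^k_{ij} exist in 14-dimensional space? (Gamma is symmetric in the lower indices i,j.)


Christoffel symbols Gamma^k_{ij} are symmetric in i,j, so there are d * d(d+1)/2 independent symbols.
d = 14
d(d+1)/2 = 14 * 15 / 2 = 105
Total = 14 * 105 = 1470

1470
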